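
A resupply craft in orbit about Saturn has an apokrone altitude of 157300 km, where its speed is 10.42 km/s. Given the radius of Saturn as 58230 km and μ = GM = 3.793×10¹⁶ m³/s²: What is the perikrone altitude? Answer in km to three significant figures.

r_a = 58230 + 157300 = 2.1553×10⁵ km = 2.155×10⁸ m.
Specific energy ε = v²/2 − μ/r = -1.217×10⁸ J/kg, so a = −μ/(2ε) = 1.558×10⁸ m.
The apsides satisfy r_p + r_a = 2a, so the perikrone radius is 2a − r_a = 9.615×10⁷ m = 96147 km.
Perikrone altitude = 96147 − 58230 = 37917 km.

perikrone altitude ≈ 37900 km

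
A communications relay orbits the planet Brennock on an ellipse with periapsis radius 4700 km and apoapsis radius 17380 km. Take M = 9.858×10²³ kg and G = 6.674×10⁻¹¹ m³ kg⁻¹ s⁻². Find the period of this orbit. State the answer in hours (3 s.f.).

μ = GM = 6.674×10⁻¹¹ × 9.858×10²³ = 6.579×10¹³ m³/s².
Semi-major axis a = (r_p + r_a)/2 = (4700.0 + 17380)/2 = 11040 km = 1.104×10⁷ m.
By Kepler's third law T = 2π√(a³/μ) = 2π × 4.522×10³ = 2.841×10⁴ s.
= 7.893 hours.

T ≈ 7.89 hours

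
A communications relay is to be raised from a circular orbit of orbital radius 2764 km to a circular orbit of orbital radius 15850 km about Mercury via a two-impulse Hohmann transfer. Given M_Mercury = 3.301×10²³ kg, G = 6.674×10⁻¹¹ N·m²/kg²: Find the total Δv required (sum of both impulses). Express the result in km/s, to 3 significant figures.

μ = GM = 6.674×10⁻¹¹ × 3.301×10²³ = 2.203×10¹³ m³/s².
r₁ = 2764 km = 2.764×10⁶ m.
r₂ = 15850 km = 1.585×10⁷ m.
Transfer ellipse a_t = (r₁ + r₂)/2 = 9.307×10⁶ m.
At r₁: circular v_c1 = √(μ/r₁) = 2823 m/s; transfer-periherm v_p = √[μ(2/r₁ − 1/a_t)] = 3684 m/s.
Δv₁ = v_p − v_c1 = 861.1 m/s.
At r₂: circular v_c2 = √(μ/r₂) = 1179 m/s; transfer-apoherm v_a = √[μ(2/r₂ − 1/a_t)] = 642.5 m/s.
Δv₂ = v_c2 − v_a = 536.5 m/s.
Total Δv = Δv₁ + Δv₂ = 1398 m/s = 1.398 km/s.

Δv_total ≈ 1.40 km/s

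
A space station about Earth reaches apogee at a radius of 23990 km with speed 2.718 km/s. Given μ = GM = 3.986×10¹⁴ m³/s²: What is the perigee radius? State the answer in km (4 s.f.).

perigee radius ≈ 6858 km

r_a = 2.399×10⁷ m.
Specific energy ε = v²/2 − μ/r = -1.292×10⁷ J/kg, so a = −μ/(2ε) = 1.542×10⁷ m.
The apsides satisfy r_p + r_a = 2a, so the perigee radius is 2a − r_a = 6.858×10⁶ m = 6857.8 km.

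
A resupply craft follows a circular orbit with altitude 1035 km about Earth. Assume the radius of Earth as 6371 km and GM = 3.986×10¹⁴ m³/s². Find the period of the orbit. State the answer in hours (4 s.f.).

r = 6371 + 1035 = 7406.0 km = 7.4060×10⁶ m.
Kepler's third law: T = 2π√(r³/μ) = 2π√((7.406×10⁶)³ / 3.986×10¹⁴).
r³/μ = 1.019×10⁶ s², so T = 2π × 1.010×10³ = 6.343×10³ s.
Converting: 6.343×10³ s ÷ 3600 = 1.762 hours.

T ≈ 1.762 hours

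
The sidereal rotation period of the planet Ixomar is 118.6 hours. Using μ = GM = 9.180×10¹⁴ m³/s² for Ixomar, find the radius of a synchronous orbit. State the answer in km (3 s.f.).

r_sync ≈ 1.62×10⁵ km

T = 118.6 hours = 4.270×10⁵ s.
A synchronous orbit has period T, so by Kepler's third law a = (μT²/4π²)^(1/3).
μT²/4π² = 9.180×10¹⁴ × (4.270×10⁵)² / 39.48 = 4.239×10²⁴ m³.
a = 1.618×10⁸ m = 1.6184×10⁵ km.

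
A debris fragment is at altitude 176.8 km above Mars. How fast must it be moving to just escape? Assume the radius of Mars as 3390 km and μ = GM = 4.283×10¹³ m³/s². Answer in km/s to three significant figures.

v_esc ≈ 4.90 km/s

r = 3390 + 176.8 = 3566.8 km = 3.5668×10⁶ m.
Escape speed v_esc = √(2μ/r) = √(2 × 4.283×10¹³ / 3.567×10⁶) = √(2.402×10⁷) = 4901 m/s.
= 4.901 km/s.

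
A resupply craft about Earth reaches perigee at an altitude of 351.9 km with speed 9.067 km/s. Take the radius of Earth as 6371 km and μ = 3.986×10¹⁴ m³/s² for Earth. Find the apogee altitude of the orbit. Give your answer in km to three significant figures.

apogee altitude ≈ 8830 km

r_p = 6371 + 351.9 = 6722.9 km = 6.723×10⁶ m.
Specific energy ε = v²/2 − μ/r = -1.818×10⁷ J/kg, so a = −μ/(2ε) = 1.096×10⁷ m.
The apsides satisfy r_p + r_a = 2a, so the apogee radius is 2a − r_p = 1.520×10⁷ m = 15197 km.
Apogee altitude = 15197 − 6371 = 8825.7 km.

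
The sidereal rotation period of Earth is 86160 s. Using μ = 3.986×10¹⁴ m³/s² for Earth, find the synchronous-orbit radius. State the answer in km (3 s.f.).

r_sync ≈ 42200 km

A synchronous orbit has period T, so by Kepler's third law a = (μT²/4π²)^(1/3).
μT²/4π² = 3.986×10¹⁴ × (8.616×10⁴)² / 39.48 = 7.495×10²² m³.
a = 4.216×10⁷ m = 42163 km.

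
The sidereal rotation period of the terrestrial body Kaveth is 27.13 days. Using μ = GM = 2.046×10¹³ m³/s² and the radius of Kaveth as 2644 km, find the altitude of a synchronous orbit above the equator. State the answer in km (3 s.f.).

T = 27.13 days = 2.344×10⁶ s.
A synchronous orbit has period T, so by Kepler's third law a = (μT²/4π²)^(1/3).
μT²/4π² = 2.046×10¹³ × (2.344×10⁶)² / 39.48 = 2.848×10²⁴ m³.
a = 1.417×10⁸ m = 1.4174×10⁵ km.
Altitude h = a − R = 1.4174×10⁵ − 2644 = 1.3910×10⁵ km.

h_sync ≈ 1.39×10⁵ km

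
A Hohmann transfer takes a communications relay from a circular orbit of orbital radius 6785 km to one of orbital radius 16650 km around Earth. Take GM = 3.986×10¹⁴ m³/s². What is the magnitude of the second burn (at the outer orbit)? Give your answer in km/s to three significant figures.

Δv ≈ 1.17 km/s

r₁ = 6785 km = 6.785×10⁶ m.
r₂ = 16650 km = 1.665×10⁷ m.
Transfer ellipse a_t = (r₁ + r₂)/2 = 1.172×10⁷ m.
At r₁: circular v_c1 = √(μ/r₁) = 7665 m/s; transfer-perigee v_p = √[μ(2/r₁ − 1/a_t)] = 9137 m/s.
At r₂: circular v_c2 = √(μ/r₂) = 4893 m/s; transfer-apogee v_a = √[μ(2/r₂ − 1/a_t)] = 3723 m/s.
Δv₂ = v_c2 − v_a = 1170 m/s.
= 1.170 km/s.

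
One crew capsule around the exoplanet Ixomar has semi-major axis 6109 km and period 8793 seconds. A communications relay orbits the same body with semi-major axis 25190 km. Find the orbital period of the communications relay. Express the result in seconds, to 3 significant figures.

T₂ ≈ 73600 seconds

Kepler's third law: T² ∝ a³, so T₂ = T₁ (a₂/a₁)^(3/2).
a₂/a₁ = 4.123, (a₂/a₁)^(3/2) = 8.373.
T₂ = 8793 × 8.373 = 73620 seconds.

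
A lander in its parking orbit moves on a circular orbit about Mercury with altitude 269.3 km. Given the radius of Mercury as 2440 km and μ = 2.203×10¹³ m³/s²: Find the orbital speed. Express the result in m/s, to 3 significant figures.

r = 2440 + 269.3 = 2709.3 km = 2.7093×10⁶ m.
For a circular orbit v = √(μ/r) = √(2.203×10¹³ / 2.709×10⁶) = √(8.131×10⁶) = 2852 m/s.

v ≈ 2850 m/s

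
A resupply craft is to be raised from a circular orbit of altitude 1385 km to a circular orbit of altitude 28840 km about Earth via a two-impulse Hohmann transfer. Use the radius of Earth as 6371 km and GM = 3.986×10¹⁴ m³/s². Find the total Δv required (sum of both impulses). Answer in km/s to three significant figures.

r₁ = 6371 + 1385 = 7756.0 km = 7.7560×10⁶ m.
r₂ = 6371 + 28840 = 35211 km = 3.5211×10⁷ m.
Transfer ellipse a_t = (r₁ + r₂)/2 = 2.148×10⁷ m.
At r₁: circular v_c1 = √(μ/r₁) = 7169 m/s; transfer-perigee v_p = √[μ(2/r₁ − 1/a_t)] = 9178 m/s.
Δv₁ = v_p − v_c1 = 2009 m/s.
At r₂: circular v_c2 = √(μ/r₂) = 3365 m/s; transfer-apogee v_a = √[μ(2/r₂ − 1/a_t)] = 2022 m/s.
Δv₂ = v_c2 − v_a = 1343 m/s.
Total Δv = Δv₁ + Δv₂ = 3352 m/s = 3.352 km/s.

Δv_total ≈ 3.35 km/s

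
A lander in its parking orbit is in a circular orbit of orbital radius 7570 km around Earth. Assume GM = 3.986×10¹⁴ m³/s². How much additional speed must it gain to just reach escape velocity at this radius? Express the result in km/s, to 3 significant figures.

Δv ≈ 3.01 km/s

r = 7570 km = 7.570×10⁶ m.
Circular speed v_c = √(μ/r) = 7256 m/s.
Escape speed v_esc = √(2μ/r) = √2 × v_c = 10260 m/s.
Δv = v_esc − v_c = 3006 m/s = 3.006 km/s.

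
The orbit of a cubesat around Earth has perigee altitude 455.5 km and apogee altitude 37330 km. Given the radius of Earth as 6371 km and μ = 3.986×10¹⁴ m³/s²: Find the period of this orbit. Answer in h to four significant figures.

r_p = 6371 + 455.5 = 6826.5 km = 6.8265×10⁶ m.
r_a = 6371 + 37330 = 43701 km = 4.3701×10⁷ m.
Semi-major axis a = (r_p + r_a)/2 = (6826.5 + 43701)/2 = 25264 km = 2.526×10⁷ m.
By Kepler's third law T = 2π√(a³/μ) = 2π × 6.360×10³ = 3.996×10⁴ s.
= 11.10 h.

T ≈ 11.10 h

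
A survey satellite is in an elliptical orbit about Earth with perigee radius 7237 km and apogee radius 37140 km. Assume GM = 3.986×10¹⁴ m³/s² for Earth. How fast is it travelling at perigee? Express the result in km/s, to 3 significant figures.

v ≈ 9.60 km/s

Semi-major axis a = (r_p + r_a)/2 = 22188 km = 2.219×10⁷ m.
Vis-viva: v² = μ(2/r − 1/a) = 3.986×10¹⁴ × (2.764×10⁻⁷ − 4.507×10⁻⁸) = 9.219×10⁷ m²/s².
v = 9602 m/s = 9.602 km/s.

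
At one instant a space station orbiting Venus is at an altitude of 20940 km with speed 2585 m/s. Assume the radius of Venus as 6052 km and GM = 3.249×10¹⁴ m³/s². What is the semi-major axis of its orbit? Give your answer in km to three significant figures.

a ≈ 18700 km

r = 6052 + 20940 = 26992 km = 2.699×10⁷ m.
Vis-viva rearranged: 1/a = 2/r − v²/μ = 7.410×10⁻⁸ − 2.057×10⁻⁸ = 5.353×10⁻⁸ m⁻¹.
a = 1.868×10⁷ m = 18681 km.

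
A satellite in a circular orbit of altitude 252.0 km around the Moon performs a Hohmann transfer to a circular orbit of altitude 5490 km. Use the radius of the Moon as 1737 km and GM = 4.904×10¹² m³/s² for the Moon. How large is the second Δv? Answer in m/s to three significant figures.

Δv ≈ 283 m/s

r₁ = 1737 + 252.0 = 1989.0 km = 1.9890×10⁶ m.
r₂ = 1737 + 5490 = 7227.0 km = 7.2270×10⁶ m.
Transfer ellipse a_t = (r₁ + r₂)/2 = 4.608×10⁶ m.
At r₁: circular v_c1 = √(μ/r₁) = 1570 m/s; transfer-perilune v_p = √[μ(2/r₁ − 1/a_t)] = 1966 m/s.
At r₂: circular v_c2 = √(μ/r₂) = 823.8 m/s; transfer-apolune v_a = √[μ(2/r₂ − 1/a_t)] = 541.2 m/s.
Δv₂ = v_c2 − v_a = 282.6 m/s.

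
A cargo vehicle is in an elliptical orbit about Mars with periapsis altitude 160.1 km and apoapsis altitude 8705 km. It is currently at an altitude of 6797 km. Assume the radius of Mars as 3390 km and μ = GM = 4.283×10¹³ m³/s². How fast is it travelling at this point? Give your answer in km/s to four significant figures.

v ≈ 1.713 km/s

r_p = 3390 + 160.1 = 3550.1 km = 3.5501×10⁶ m.
r_a = 3390 + 8705 = 12095 km = 1.2095×10⁷ m.
r = 3390 + 6797 = 10187 km = 1.019×10⁷ m.
Semi-major axis a = (r_p + r_a)/2 = 7822.6 km = 7.823×10⁶ m.
Vis-viva: v² = μ(2/r − 1/a) = 4.283×10¹³ × (1.963×10⁻⁷ − 1.278×10⁻⁷) = 2.934×10⁶ m²/s².
v = 1713 m/s = 1.713 km/s.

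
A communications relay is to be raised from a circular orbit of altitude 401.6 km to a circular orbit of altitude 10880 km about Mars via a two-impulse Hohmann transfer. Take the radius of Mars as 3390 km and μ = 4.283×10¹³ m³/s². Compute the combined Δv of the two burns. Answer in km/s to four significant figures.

r₁ = 3390 + 401.6 = 3791.6 km = 3.7916×10⁶ m.
r₂ = 3390 + 10880 = 14270 km = 1.4270×10⁷ m.
Transfer ellipse a_t = (r₁ + r₂)/2 = 9.031×10⁶ m.
At r₁: circular v_c1 = √(μ/r₁) = 3361 m/s; transfer-periapsis v_p = √[μ(2/r₁ − 1/a_t)] = 4225 m/s.
Δv₁ = v_p − v_c1 = 863.9 m/s.
At r₂: circular v_c2 = √(μ/r₂) = 1732 m/s; transfer-apoapsis v_a = √[μ(2/r₂ − 1/a_t)] = 1123 m/s.
Δv₂ = v_c2 − v_a = 609.9 m/s.
Total Δv = Δv₁ + Δv₂ = 1474 m/s = 1.474 km/s.

Δv_total ≈ 1.474 km/s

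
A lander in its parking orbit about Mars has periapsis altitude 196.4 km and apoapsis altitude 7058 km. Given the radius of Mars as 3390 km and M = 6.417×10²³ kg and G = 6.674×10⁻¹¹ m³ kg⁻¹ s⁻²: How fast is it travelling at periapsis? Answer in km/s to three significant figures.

μ = GM = 6.674×10⁻¹¹ × 6.417×10²³ = 4.283×10¹³ m³/s².
r_p = 3390 + 196.4 = 3586.4 km = 3.5864×10⁶ m.
r_a = 3390 + 7058 = 10448 km = 1.0448×10⁷ m.
Semi-major axis a = (r_p + r_a)/2 = 7017.2 km = 7.017×10⁶ m.
Vis-viva: v² = μ(2/r − 1/a) = 4.283×10¹³ × (5.577×10⁻⁷ − 1.425×10⁻⁷) = 1.778×10⁷ m²/s².
v = 4217 m/s = 4.217 km/s.

v ≈ 4.22 km/s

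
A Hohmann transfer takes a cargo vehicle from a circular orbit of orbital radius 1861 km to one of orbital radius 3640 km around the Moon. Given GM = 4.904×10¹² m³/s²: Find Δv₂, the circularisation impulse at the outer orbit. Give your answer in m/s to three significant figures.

Δv ≈ 206 m/s

r₁ = 1861 km = 1.861×10⁶ m.
r₂ = 3640 km = 3.640×10⁶ m.
Transfer ellipse a_t = (r₁ + r₂)/2 = 2.750×10⁶ m.
At r₁: circular v_c1 = √(μ/r₁) = 1623 m/s; transfer-perilune v_p = √[μ(2/r₁ − 1/a_t)] = 1867 m/s.
At r₂: circular v_c2 = √(μ/r₂) = 1161 m/s; transfer-apolune v_a = √[μ(2/r₂ − 1/a_t)] = 954.8 m/s.
Δv₂ = v_c2 − v_a = 206.0 m/s.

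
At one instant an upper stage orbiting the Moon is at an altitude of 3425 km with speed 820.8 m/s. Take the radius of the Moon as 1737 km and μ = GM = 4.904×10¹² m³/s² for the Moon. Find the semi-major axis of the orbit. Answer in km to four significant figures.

r = 1737 + 3425 = 5162.0 km = 5.162×10⁶ m.
Specific orbital energy ε = v²/2 − μ/r = (820.8)²/2 − 4.904×10¹²/5.162×10⁶ = -6.132×10⁵ J/kg.
Since ε = −μ/(2a), a = −μ/(2ε) = 3.999×10⁶ m = 3998.9 km.

a ≈ 3999 km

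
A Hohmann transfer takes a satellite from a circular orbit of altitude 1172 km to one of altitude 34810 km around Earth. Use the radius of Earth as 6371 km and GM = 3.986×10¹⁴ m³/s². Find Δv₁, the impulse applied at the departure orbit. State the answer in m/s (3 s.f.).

r₁ = 6371 + 1172 = 7543.0 km = 7.5430×10⁶ m.
r₂ = 6371 + 34810 = 41181 km = 4.1181×10⁷ m.
Transfer ellipse a_t = (r₁ + r₂)/2 = 2.436×10⁷ m.
At r₁: circular v_c1 = √(μ/r₁) = 7269 m/s; transfer-perigee v_p = √[μ(2/r₁ − 1/a_t)] = 9451 m/s.
Δv₁ = v_p − v_c1 = 2182 m/s.

Δv ≈ 2180 m/s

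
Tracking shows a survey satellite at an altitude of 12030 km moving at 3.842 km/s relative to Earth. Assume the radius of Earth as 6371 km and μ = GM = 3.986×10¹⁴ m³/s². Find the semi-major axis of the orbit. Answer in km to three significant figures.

a ≈ 14000 km

r = 6371 + 12030 = 18401 km = 1.840×10⁷ m.
Specific orbital energy ε = v²/2 − μ/r = (3842)²/2 − 3.986×10¹⁴/1.840×10⁷ = -1.428×10⁷ J/kg.
Since ε = −μ/(2a), a = −μ/(2ε) = 1.396×10⁷ m = 13955 km.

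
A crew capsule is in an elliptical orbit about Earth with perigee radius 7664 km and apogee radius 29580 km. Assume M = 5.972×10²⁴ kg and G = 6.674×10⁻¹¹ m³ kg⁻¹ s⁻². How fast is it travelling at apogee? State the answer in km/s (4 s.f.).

v ≈ 2.355 km/s

μ = GM = 6.674×10⁻¹¹ × 5.972×10²⁴ = 3.986×10¹⁴ m³/s².
Semi-major axis a = (r_p + r_a)/2 = 18622 km = 1.862×10⁷ m.
Vis-viva: v² = μ(2/r − 1/a) = 3.986×10¹⁴ × (6.761×10⁻⁸ − 5.370×10⁻⁸) = 5.545×10⁶ m²/s².
v = 2355 m/s = 2.355 km/s.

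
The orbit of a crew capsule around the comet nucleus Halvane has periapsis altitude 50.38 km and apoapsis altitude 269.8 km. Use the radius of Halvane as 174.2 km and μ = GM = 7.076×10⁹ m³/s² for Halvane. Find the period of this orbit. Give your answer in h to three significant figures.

r_p = 174.2 + 50.38 = 224.58 km = 2.2458×10⁵ m.
r_a = 174.2 + 269.8 = 444.00 km = 4.4400×10⁵ m.
Semi-major axis a = (r_p + r_a)/2 = (224.58 + 444.00)/2 = 334.29 km = 3.343×10⁵ m.
By Kepler's third law T = 2π√(a³/μ) = 2π × 2.298×10³ = 1.444×10⁴ s.
= 4.010 h.

T ≈ 4.01 h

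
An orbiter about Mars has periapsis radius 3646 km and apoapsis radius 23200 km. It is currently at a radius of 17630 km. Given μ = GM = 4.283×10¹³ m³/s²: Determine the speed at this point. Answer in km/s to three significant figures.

Semi-major axis a = (r_p + r_a)/2 = 13423 km = 1.342×10⁷ m.
Vis-viva: v² = μ(2/r − 1/a) = 4.283×10¹³ × (1.134×10⁻⁷ − 7.450×10⁻⁸) = 1.668×10⁶ m²/s².
v = 1291 m/s = 1.291 km/s.

v ≈ 1.29 km/s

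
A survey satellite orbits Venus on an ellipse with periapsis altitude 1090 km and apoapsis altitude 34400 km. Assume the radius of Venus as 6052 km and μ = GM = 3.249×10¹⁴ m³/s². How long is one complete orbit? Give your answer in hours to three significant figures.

r_p = 6052 + 1090 = 7142.0 km = 7.1420×10⁶ m.
r_a = 6052 + 34400 = 40452 km = 4.0452×10⁷ m.
Semi-major axis a = (r_p + r_a)/2 = (7142.0 + 40452)/2 = 23797 km = 2.380×10⁷ m.
By Kepler's third law T = 2π√(a³/μ) = 2π × 6.440×10³ = 4.047×10⁴ s.
= 11.24 hours.

T ≈ 11.2 hours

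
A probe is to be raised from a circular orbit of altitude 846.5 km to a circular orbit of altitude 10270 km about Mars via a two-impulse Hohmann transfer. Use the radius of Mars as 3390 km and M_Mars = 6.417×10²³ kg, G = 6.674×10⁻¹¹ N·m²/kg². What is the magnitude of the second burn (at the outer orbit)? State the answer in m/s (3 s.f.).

μ = GM = 6.674×10⁻¹¹ × 6.417×10²³ = 4.283×10¹³ m³/s².
r₁ = 3390 + 846.5 = 4236.5 km = 4.2365×10⁶ m.
r₂ = 3390 + 10270 = 13660 km = 1.3660×10⁷ m.
Transfer ellipse a_t = (r₁ + r₂)/2 = 8.948×10⁶ m.
At r₁: circular v_c1 = √(μ/r₁) = 3179 m/s; transfer-periapsis v_p = √[μ(2/r₁ − 1/a_t)] = 3928 m/s.
At r₂: circular v_c2 = √(μ/r₂) = 1771 m/s; transfer-apoapsis v_a = √[μ(2/r₂ − 1/a_t)] = 1218 m/s.
Δv₂ = v_c2 − v_a = 552.3 m/s.

Δv ≈ 552 m/s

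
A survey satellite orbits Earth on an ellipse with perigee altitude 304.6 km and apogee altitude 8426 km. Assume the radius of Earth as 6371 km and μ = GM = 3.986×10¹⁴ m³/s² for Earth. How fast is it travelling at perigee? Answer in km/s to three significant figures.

v ≈ 9.07 km/s

r_p = 6371 + 304.6 = 6675.6 km = 6.6756×10⁶ m.
r_a = 6371 + 8426 = 14797 km = 1.4797×10⁷ m.
Semi-major axis a = (r_p + r_a)/2 = 10736 km = 1.074×10⁷ m.
Vis-viva: v² = μ(2/r − 1/a) = 3.986×10¹⁴ × (2.996×10⁻⁷ − 9.314×10⁻⁸) = 8.229×10⁷ m²/s².
v = 9072 m/s = 9.072 km/s.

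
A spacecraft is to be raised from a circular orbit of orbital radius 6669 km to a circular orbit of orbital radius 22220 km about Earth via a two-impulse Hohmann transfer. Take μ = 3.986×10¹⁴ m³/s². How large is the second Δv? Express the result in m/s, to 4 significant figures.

r₁ = 6669 km = 6.669×10⁶ m.
r₂ = 22220 km = 2.222×10⁷ m.
Transfer ellipse a_t = (r₁ + r₂)/2 = 1.444×10⁷ m.
At r₁: circular v_c1 = √(μ/r₁) = 7731 m/s; transfer-perigee v_p = √[μ(2/r₁ − 1/a_t)] = 9589 m/s.
At r₂: circular v_c2 = √(μ/r₂) = 4235 m/s; transfer-apogee v_a = √[μ(2/r₂ − 1/a_t)] = 2878 m/s.
Δv₂ = v_c2 − v_a = 1358 m/s.

Δv ≈ 1358 m/s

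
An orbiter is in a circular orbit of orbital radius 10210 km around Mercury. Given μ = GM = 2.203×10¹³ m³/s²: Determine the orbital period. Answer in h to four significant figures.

r = 10210 km = 1.021×10⁷ m.
Kepler's third law: T = 2π√(r³/μ) = 2π√((1.021×10⁷)³ / 2.203×10¹³).
r³/μ = 4.831×10⁷ s², so T = 2π × 6.951×10³ = 4.367×10⁴ s.
Converting: 4.367×10⁴ s ÷ 3600 = 12.13 h.

T ≈ 12.13 h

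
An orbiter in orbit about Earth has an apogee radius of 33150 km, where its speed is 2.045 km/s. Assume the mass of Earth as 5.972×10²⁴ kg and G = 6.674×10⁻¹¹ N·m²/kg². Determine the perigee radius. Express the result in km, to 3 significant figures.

μ = GM = 6.674×10⁻¹¹ × 5.972×10²⁴ = 3.986×10¹⁴ m³/s².
r_a = 3.315×10⁷ m.
Specific energy ε = v²/2 − μ/r = -9.932×10⁶ J/kg, so a = −μ/(2ε) = 2.006×10⁷ m.
The apsides satisfy r_p + r_a = 2a, so the perigee radius is 2a − r_a = 6.979×10⁶ m = 6979.0 km.

perigee radius ≈ 6980 km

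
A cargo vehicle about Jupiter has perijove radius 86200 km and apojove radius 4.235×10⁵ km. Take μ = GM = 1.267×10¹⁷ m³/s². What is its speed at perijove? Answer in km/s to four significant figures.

v ≈ 49.42 km/s

Semi-major axis a = (r_p + r_a)/2 = 2.5485×10⁵ km = 2.548×10⁸ m.
Vis-viva: v² = μ(2/r − 1/a) = 1.267×10¹⁷ × (2.320×10⁻⁸ − 3.924×10⁻⁹) = 2.443×10⁹ m²/s².
v = 49420 m/s = 49.42 km/s.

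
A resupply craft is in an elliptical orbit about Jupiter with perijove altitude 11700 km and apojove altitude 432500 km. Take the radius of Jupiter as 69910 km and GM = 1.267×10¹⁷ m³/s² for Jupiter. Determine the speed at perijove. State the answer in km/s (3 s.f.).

v ≈ 51.7 km/s

r_p = 69910 + 11700 = 81610 km = 8.1610×10⁷ m.
r_a = 69910 + 432500 = 502410 km = 5.0241×10⁸ m.
Semi-major axis a = (r_p + r_a)/2 = 2.9201×10⁵ km = 2.920×10⁸ m.
Vis-viva: v² = μ(2/r − 1/a) = 1.267×10¹⁷ × (2.451×10⁻⁸ − 3.425×10⁻⁹) = 2.671×10⁹ m²/s².
v = 51680 m/s = 51.68 km/s.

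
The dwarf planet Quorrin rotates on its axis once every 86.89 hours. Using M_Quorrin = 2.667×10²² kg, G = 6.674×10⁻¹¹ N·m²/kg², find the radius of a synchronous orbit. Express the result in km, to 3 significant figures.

μ = GM = 6.674×10⁻¹¹ × 2.667×10²² = 1.780×10¹² m³/s².
T = 86.89 hours = 3.128×10⁵ s.
A synchronous orbit has period T, so by Kepler's third law a = (μT²/4π²)^(1/3).
μT²/4π² = 1.780×10¹² × (3.128×10⁵)² / 39.48 = 4.412×10²¹ m³.
a = 1.640×10⁷ m = 16401 km.

r_sync ≈ 16400 km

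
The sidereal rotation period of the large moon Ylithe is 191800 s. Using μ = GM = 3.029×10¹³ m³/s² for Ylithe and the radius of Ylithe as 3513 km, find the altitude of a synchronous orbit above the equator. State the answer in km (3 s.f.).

h_sync ≈ 26900 km

A synchronous orbit has period T, so by Kepler's third law a = (μT²/4π²)^(1/3).
μT²/4π² = 3.029×10¹³ × (1.918×10⁵)² / 39.48 = 2.823×10²² m³.
a = 3.045×10⁷ m = 30447 km.
Altitude h = a − R = 30447 − 3513 = 26934 km.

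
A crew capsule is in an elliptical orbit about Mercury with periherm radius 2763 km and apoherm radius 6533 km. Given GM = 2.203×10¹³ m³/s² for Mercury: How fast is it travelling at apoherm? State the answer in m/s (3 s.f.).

v ≈ 1420 m/s

Semi-major axis a = (r_p + r_a)/2 = 4648.0 km = 4.648×10⁶ m.
Vis-viva: v² = μ(2/r − 1/a) = 2.203×10¹³ × (3.061×10⁻⁷ − 2.151×10⁻⁷) = 2.005×10⁶ m²/s².
v = 1416 m/s.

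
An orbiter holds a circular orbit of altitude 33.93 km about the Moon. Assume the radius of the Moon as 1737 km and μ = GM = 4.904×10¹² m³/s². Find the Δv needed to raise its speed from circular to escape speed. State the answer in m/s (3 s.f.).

r = 1737 + 33.93 = 1770.9 km = 1.7709×10⁶ m.
Circular speed v_c = √(μ/r) = 1664 m/s.
Escape speed v_esc = √(2μ/r) = √2 × v_c = 2353 m/s.
Δv = v_esc − v_c = 689.3 m/s.

Δv ≈ 689 m/s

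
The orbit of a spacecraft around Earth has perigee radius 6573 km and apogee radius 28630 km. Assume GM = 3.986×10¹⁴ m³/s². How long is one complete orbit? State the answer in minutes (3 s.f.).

T ≈ 387 minutes

Semi-major axis a = (r_p + r_a)/2 = (6573.0 + 28630)/2 = 17602 km = 1.760×10⁷ m.
By Kepler's third law T = 2π√(a³/μ) = 2π × 3.699×10³ = 2.324×10⁴ s.
= 387.3 minutes.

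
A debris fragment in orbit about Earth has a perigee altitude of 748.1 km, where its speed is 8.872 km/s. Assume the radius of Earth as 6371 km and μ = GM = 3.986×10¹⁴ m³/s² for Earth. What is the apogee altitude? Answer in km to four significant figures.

r_p = 6371 + 748.1 = 7119.1 km = 7.119×10⁶ m.
Specific energy ε = v²/2 − μ/r = -1.663×10⁷ J/kg, so a = −μ/(2ε) = 1.198×10⁷ m.
The apsides satisfy r_p + r_a = 2a, so the apogee radius is 2a − r_p = 1.684×10⁷ m = 16844 km.
Apogee altitude = 16844 − 6371 = 10473 km.

apogee altitude ≈ 10470 km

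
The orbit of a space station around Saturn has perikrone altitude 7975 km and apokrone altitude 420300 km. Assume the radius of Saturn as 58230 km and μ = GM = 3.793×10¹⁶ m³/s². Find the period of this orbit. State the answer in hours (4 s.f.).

T ≈ 40.28 hours

r_p = 58230 + 7975 = 66205 km = 6.6205×10⁷ m.
r_a = 58230 + 420300 = 478530 km = 4.7853×10⁸ m.
Semi-major axis a = (r_p + r_a)/2 = (66205 + 4.7853×10⁵)/2 = 2.7237×10⁵ km = 2.724×10⁸ m.
By Kepler's third law T = 2π√(a³/μ) = 2π × 2.308×10⁴ = 1.450×10⁵ s.
= 40.28 hours.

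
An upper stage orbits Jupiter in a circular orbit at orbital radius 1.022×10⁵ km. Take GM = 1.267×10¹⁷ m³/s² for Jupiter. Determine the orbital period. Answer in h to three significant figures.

T ≈ 5.07 h

r = 1.022×10⁵ km = 1.022×10⁸ m.
Kepler's third law: T = 2π√(r³/μ) = 2π√((1.022×10⁸)³ / 1.267×10¹⁷).
r³/μ = 8.425×10⁶ s², so T = 2π × 2.903×10³ = 1.824×10⁴ s.
Converting: 1.824×10⁴ s ÷ 3600 = 5.066 h.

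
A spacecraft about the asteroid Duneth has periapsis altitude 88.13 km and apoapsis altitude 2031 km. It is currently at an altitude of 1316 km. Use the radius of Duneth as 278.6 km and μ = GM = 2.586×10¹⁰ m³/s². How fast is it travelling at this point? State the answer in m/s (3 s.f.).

v ≈ 114 m/s

r_p = 278.6 + 88.13 = 366.73 km = 3.6673×10⁵ m.
r_a = 278.6 + 2031 = 2309.6 km = 2.3096×10⁶ m.
r = 278.6 + 1316 = 1594.6 km = 1.595×10⁶ m.
Semi-major axis a = (r_p + r_a)/2 = 1338.2 km = 1.338×10⁶ m.
Vis-viva: v² = μ(2/r − 1/a) = 2.586×10¹⁰ × (1.254×10⁻⁶ − 7.473×10⁻⁷) = 1.311×10⁴ m²/s².
v = 114.5 m/s.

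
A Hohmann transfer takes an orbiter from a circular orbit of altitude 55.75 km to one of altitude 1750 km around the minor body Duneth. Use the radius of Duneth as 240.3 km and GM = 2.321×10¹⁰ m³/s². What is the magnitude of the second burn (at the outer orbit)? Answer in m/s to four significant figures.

r₁ = 240.3 + 55.75 = 296.05 km = 2.9605×10⁵ m.
r₂ = 240.3 + 1750 = 1990.3 km = 1.9903×10⁶ m.
Transfer ellipse a_t = (r₁ + r₂)/2 = 1.143×10⁶ m.
At r₁: circular v_c1 = √(μ/r₁) = 280.0 m/s; transfer-periapsis v_p = √[μ(2/r₁ − 1/a_t)] = 369.5 m/s.
At r₂: circular v_c2 = √(μ/r₂) = 108.0 m/s; transfer-apoapsis v_a = √[μ(2/r₂ − 1/a_t)] = 54.95 m/s.
Δv₂ = v_c2 − v_a = 53.03 m/s.

Δv ≈ 53.03 m/s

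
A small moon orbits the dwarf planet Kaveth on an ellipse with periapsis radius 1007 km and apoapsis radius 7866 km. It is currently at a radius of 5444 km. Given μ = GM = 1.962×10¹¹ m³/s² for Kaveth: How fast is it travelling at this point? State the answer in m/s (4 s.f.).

v ≈ 166.9 m/s

Semi-major axis a = (r_p + r_a)/2 = 4436.5 km = 4.436×10⁶ m.
Vis-viva: v² = μ(2/r − 1/a) = 1.962×10¹¹ × (3.674×10⁻⁷ − 2.254×10⁻⁷) = 2.786×10⁴ m²/s².
v = 166.9 m/s.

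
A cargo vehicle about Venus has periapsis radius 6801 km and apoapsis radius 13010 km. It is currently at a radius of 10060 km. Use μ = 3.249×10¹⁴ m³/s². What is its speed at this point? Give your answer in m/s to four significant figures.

Semi-major axis a = (r_p + r_a)/2 = 9905.5 km = 9.906×10⁶ m.
Vis-viva: v² = μ(2/r − 1/a) = 3.249×10¹⁴ × (1.988×10⁻⁷ − 1.010×10⁻⁷) = 3.179×10⁷ m²/s².
v = 5638 m/s.

v ≈ 5638 m/s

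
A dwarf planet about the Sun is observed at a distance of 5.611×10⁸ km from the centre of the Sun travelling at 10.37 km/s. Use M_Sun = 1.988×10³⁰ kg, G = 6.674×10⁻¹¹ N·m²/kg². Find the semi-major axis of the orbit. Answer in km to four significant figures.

μ = GM = 6.674×10⁻¹¹ × 1.988×10³⁰ = 1.327×10²⁰ m³/s².
r = 5.611×10¹¹ m.
Vis-viva rearranged: 1/a = 2/r − v²/μ = 3.564×10⁻¹² − 8.105×10⁻¹³ = 2.754×10⁻¹² m⁻¹.
a = 3.631×10¹¹ m = 3.6312×10⁸ km.

a ≈ 3.631×10⁸ km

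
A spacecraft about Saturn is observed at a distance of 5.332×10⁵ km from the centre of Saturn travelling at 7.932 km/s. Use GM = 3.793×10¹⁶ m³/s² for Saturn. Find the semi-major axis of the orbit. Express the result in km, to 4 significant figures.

a ≈ 4.780×10⁵ km

r = 5.332×10⁸ m.
Vis-viva rearranged: 1/a = 2/r − v²/μ = 3.751×10⁻⁹ − 1.659×10⁻⁹ = 2.092×10⁻⁹ m⁻¹.
a = 4.780×10⁸ m = 4.7797×10⁵ km.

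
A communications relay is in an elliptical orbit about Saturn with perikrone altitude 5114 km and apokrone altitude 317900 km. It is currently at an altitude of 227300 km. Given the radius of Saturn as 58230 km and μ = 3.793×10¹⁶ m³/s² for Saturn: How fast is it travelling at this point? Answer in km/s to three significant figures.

v ≈ 9.65 km/s

r_p = 58230 + 5114 = 63344 km = 6.3344×10⁷ m.
r_a = 58230 + 317900 = 376130 km = 3.7613×10⁸ m.
r = 58230 + 227300 = 2.8553×10⁵ km = 2.855×10⁸ m.
Semi-major axis a = (r_p + r_a)/2 = 2.1974×10⁵ km = 2.197×10⁸ m.
Vis-viva: v² = μ(2/r − 1/a) = 3.793×10¹⁶ × (7.005×10⁻⁹ − 4.551×10⁻⁹) = 9.307×10⁷ m²/s².
v = 9647 m/s = 9.647 km/s.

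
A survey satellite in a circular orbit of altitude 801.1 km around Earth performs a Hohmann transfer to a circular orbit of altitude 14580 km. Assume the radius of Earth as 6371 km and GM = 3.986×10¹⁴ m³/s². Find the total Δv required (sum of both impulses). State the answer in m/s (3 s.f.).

Δv_total ≈ 2890 m/s

r₁ = 6371 + 801.1 = 7172.1 km = 7.1721×10⁶ m.
r₂ = 6371 + 14580 = 20951 km = 2.0951×10⁷ m.
Transfer ellipse a_t = (r₁ + r₂)/2 = 1.406×10⁷ m.
At r₁: circular v_c1 = √(μ/r₁) = 7455 m/s; transfer-perigee v_p = √[μ(2/r₁ − 1/a_t)] = 9100 m/s.
Δv₁ = v_p − v_c1 = 1645 m/s.
At r₂: circular v_c2 = √(μ/r₂) = 4362 m/s; transfer-apogee v_a = √[μ(2/r₂ − 1/a_t)] = 3115 m/s.
Δv₂ = v_c2 − v_a = 1247 m/s.
Total Δv = Δv₁ + Δv₂ = 2892 m/s.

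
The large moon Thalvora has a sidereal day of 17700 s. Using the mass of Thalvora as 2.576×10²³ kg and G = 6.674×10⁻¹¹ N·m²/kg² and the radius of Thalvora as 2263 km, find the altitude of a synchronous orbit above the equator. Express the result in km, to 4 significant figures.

μ = GM = 6.674×10⁻¹¹ × 2.576×10²³ = 1.719×10¹³ m³/s².
A synchronous orbit has period T, so by Kepler's third law a = (μT²/4π²)^(1/3).
μT²/4π² = 1.719×10¹³ × (1.770×10⁴)² / 39.48 = 1.364×10²⁰ m³.
a = 5.148×10⁶ m = 5148.0 km.
Altitude h = a − R = 5148.0 − 2263 = 2885.0 km.

h_sync ≈ 2885 km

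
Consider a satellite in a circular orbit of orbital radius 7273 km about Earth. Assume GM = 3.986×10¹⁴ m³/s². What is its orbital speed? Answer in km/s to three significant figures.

v ≈ 7.40 km/s

r = 7273 km = 7.273×10⁶ m.
For a circular orbit v = √(μ/r) = √(3.986×10¹⁴ / 7.273×10⁶) = √(5.481×10⁷) = 7403 m/s.
That is 7.403 km/s.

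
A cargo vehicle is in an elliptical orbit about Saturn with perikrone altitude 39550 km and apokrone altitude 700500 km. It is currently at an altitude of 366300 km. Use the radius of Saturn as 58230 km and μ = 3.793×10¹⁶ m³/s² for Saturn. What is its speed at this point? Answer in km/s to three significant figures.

v ≈ 9.49 km/s

r_p = 58230 + 39550 = 97780 km = 9.7780×10⁷ m.
r_a = 58230 + 700500 = 758730 km = 7.5873×10⁸ m.
r = 58230 + 366300 = 4.2453×10⁵ km = 4.245×10⁸ m.
Semi-major axis a = (r_p + r_a)/2 = 4.2826×10⁵ km = 4.283×10⁸ m.
Vis-viva: v² = μ(2/r − 1/a) = 3.793×10¹⁶ × (4.711×10⁻⁹ − 2.335×10⁻⁹) = 9.012×10⁷ m²/s².
v = 9493 m/s = 9.493 km/s.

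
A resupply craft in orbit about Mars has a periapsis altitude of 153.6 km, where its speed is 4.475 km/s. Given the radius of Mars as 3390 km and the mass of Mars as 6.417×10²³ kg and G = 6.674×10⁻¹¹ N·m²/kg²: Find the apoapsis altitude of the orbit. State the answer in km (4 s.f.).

μ = GM = 6.674×10⁻¹¹ × 6.417×10²³ = 4.283×10¹³ m³/s².
r_p = 3390 + 153.6 = 3543.6 km = 3.544×10⁶ m.
Specific energy ε = v²/2 − μ/r = -2.073×10⁶ J/kg, so a = −μ/(2ε) = 1.033×10⁷ m.
The apsides satisfy r_p + r_a = 2a, so the apoapsis radius is 2a − r_p = 1.712×10⁷ m = 17116 km.
Apoapsis altitude = 17116 − 3390 = 13726 km.

apoapsis altitude ≈ 13730 km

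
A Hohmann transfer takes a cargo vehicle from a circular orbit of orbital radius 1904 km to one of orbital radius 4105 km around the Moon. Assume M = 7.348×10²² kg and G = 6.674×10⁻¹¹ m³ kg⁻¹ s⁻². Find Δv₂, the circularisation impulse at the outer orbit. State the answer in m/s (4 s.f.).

Δv ≈ 222.9 m/s

μ = GM = 6.674×10⁻¹¹ × 7.348×10²² = 4.904×10¹² m³/s².
r₁ = 1904 km = 1.904×10⁶ m.
r₂ = 4105 km = 4.105×10⁶ m.
Transfer ellipse a_t = (r₁ + r₂)/2 = 3.004×10⁶ m.
At r₁: circular v_c1 = √(μ/r₁) = 1605 m/s; transfer-perilune v_p = √[μ(2/r₁ − 1/a_t)] = 1876 m/s.
At r₂: circular v_c2 = √(μ/r₂) = 1093 m/s; transfer-apolune v_a = √[μ(2/r₂ − 1/a_t)] = 870.1 m/s.
Δv₂ = v_c2 − v_a = 222.9 m/s.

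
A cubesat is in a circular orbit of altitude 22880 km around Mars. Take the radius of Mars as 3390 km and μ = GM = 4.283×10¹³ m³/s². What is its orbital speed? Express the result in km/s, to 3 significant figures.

v ≈ 1.28 km/s

r = 3390 + 22880 = 26270 km = 2.6270×10⁷ m.
For a circular orbit v = √(μ/r) = √(4.283×10¹³ / 2.627×10⁷) = √(1.630×10⁶) = 1277 m/s.
That is 1.277 km/s.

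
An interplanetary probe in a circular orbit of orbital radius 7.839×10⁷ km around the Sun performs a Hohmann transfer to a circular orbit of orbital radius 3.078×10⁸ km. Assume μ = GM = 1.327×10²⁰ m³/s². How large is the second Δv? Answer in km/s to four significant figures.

r₁ = 7.839×10⁷ km = 7.839×10¹⁰ m.
r₂ = 3.078×10⁸ km = 3.078×10¹¹ m.
Transfer ellipse a_t = (r₁ + r₂)/2 = 1.931×10¹¹ m.
At r₁: circular v_c1 = √(μ/r₁) = 41140 m/s; transfer-perihelion v_p = √[μ(2/r₁ − 1/a_t)] = 51950 m/s.
At r₂: circular v_c2 = √(μ/r₂) = 20760 m/s; transfer-aphelion v_a = √[μ(2/r₂ − 1/a_t)] = 13230 m/s.
Δv₂ = v_c2 − v_a = 7534 m/s.
= 7.534 km/s.

Δv ≈ 7.534 km/s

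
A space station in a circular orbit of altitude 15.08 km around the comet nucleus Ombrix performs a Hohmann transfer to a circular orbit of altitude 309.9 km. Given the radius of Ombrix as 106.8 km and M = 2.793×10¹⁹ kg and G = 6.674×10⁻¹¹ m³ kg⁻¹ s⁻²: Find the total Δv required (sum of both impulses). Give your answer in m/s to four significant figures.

μ = GM = 6.674×10⁻¹¹ × 2.793×10¹⁹ = 1.864×10⁹ m³/s².
r₁ = 106.8 + 15.08 = 121.88 km = 1.2188×10⁵ m.
r₂ = 106.8 + 309.9 = 416.70 km = 4.1670×10⁵ m.
Transfer ellipse a_t = (r₁ + r₂)/2 = 2.693×10⁵ m.
At r₁: circular v_c1 = √(μ/r₁) = 123.7 m/s; transfer-periapsis v_p = √[μ(2/r₁ − 1/a_t)] = 153.8 m/s.
Δv₁ = v_p − v_c1 = 30.17 m/s.
At r₂: circular v_c2 = √(μ/r₂) = 66.88 m/s; transfer-apoapsis v_a = √[μ(2/r₂ − 1/a_t)] = 45.00 m/s.
Δv₂ = v_c2 − v_a = 21.89 m/s.
Total Δv = Δv₁ + Δv₂ = 52.06 m/s.

Δv_total ≈ 52.06 m/s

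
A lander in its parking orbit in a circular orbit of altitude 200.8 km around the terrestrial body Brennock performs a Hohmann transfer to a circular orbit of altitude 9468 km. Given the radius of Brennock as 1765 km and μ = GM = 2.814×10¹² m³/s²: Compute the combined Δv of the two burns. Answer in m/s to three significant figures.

r₁ = 1765 + 200.8 = 1965.8 km = 1.9658×10⁶ m.
r₂ = 1765 + 9468 = 11233 km = 1.1233×10⁷ m.
Transfer ellipse a_t = (r₁ + r₂)/2 = 6.599×10⁶ m.
At r₁: circular v_c1 = √(μ/r₁) = 1196 m/s; transfer-periapsis v_p = √[μ(2/r₁ − 1/a_t)] = 1561 m/s.
Δv₁ = v_p − v_c1 = 364.5 m/s.
At r₂: circular v_c2 = √(μ/r₂) = 500.5 m/s; transfer-apoapsis v_a = √[μ(2/r₂ − 1/a_t)] = 273.2 m/s.
Δv₂ = v_c2 − v_a = 227.3 m/s.
Total Δv = Δv₁ + Δv₂ = 591.8 m/s.

Δv_total ≈ 592 m/s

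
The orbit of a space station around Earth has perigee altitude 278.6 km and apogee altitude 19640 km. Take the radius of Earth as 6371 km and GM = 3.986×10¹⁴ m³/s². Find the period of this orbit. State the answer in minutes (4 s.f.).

T ≈ 346.1 minutes

r_p = 6371 + 278.6 = 6649.6 km = 6.6496×10⁶ m.
r_a = 6371 + 19640 = 26011 km = 2.6011×10⁷ m.
Semi-major axis a = (r_p + r_a)/2 = (6649.6 + 26011)/2 = 16330 km = 1.633×10⁷ m.
By Kepler's third law T = 2π√(a³/μ) = 2π × 3.305×10³ = 2.077×10⁴ s.
= 346.1 minutes.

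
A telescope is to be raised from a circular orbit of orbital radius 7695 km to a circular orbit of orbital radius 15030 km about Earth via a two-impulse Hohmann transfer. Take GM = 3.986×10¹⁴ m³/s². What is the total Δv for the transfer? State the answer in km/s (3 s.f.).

r₁ = 7695 km = 7.695×10⁶ m.
r₂ = 15030 km = 1.503×10⁷ m.
Transfer ellipse a_t = (r₁ + r₂)/2 = 1.136×10⁷ m.
At r₁: circular v_c1 = √(μ/r₁) = 7197 m/s; transfer-perigee v_p = √[μ(2/r₁ − 1/a_t)] = 8278 m/s.
Δv₁ = v_p − v_c1 = 1080 m/s.
At r₂: circular v_c2 = √(μ/r₂) = 5150 m/s; transfer-apogee v_a = √[μ(2/r₂ − 1/a_t)] = 4238 m/s.
Δv₂ = v_c2 − v_a = 911.8 m/s.
Total Δv = Δv₁ + Δv₂ = 1992 m/s = 1.992 km/s.

Δv_total ≈ 1.99 km/s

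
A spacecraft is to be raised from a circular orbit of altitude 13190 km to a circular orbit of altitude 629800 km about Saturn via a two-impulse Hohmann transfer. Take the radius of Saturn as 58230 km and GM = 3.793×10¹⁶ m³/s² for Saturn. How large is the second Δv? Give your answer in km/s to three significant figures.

r₁ = 58230 + 13190 = 71420 km = 7.1420×10⁷ m.
r₂ = 58230 + 629800 = 688030 km = 6.8803×10⁸ m.
Transfer ellipse a_t = (r₁ + r₂)/2 = 3.797×10⁸ m.
At r₁: circular v_c1 = √(μ/r₁) = 23050 m/s; transfer-perikrone v_p = √[μ(2/r₁ − 1/a_t)] = 31020 m/s.
At r₂: circular v_c2 = √(μ/r₂) = 7425 m/s; transfer-apokrone v_a = √[μ(2/r₂ − 1/a_t)] = 3220 m/s.
Δv₂ = v_c2 − v_a = 4205 m/s.
= 4.205 km/s.

Δv ≈ 4.20 km/s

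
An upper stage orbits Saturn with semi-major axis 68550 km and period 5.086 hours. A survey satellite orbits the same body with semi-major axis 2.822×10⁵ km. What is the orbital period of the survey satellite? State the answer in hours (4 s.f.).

T₂ ≈ 42.48 hours

Kepler's third law: T² ∝ a³, so T₂ = T₁ (a₂/a₁)^(3/2).
a₂/a₁ = 4.117, (a₂/a₁)^(3/2) = 8.353.
T₂ = 5.086 × 8.353 = 42.48 hours.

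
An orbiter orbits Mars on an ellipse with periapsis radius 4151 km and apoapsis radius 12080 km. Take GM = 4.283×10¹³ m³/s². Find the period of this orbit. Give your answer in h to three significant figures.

T ≈ 6.17 h

Semi-major axis a = (r_p + r_a)/2 = (4151.0 + 12080)/2 = 8115.5 km = 8.116×10⁶ m.
By Kepler's third law T = 2π√(a³/μ) = 2π × 3.533×10³ = 2.220×10⁴ s.
= 6.166 h.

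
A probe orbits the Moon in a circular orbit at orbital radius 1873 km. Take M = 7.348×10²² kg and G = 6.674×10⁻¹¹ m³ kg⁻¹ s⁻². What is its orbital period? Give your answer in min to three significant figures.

μ = GM = 6.674×10⁻¹¹ × 7.348×10²² = 4.904×10¹² m³/s².
r = 1873 km = 1.873×10⁶ m.
Kepler's third law: T = 2π√(r³/μ) = 2π√((1.873×10⁶)³ / 4.904×10¹²).
r³/μ = 1.340×10⁶ s², so T = 2π × 1.158×10³ = 7.273×10³ s.
Converting: 7.273×10³ s ÷ 60.00 = 121.2 min.

T ≈ 121 min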